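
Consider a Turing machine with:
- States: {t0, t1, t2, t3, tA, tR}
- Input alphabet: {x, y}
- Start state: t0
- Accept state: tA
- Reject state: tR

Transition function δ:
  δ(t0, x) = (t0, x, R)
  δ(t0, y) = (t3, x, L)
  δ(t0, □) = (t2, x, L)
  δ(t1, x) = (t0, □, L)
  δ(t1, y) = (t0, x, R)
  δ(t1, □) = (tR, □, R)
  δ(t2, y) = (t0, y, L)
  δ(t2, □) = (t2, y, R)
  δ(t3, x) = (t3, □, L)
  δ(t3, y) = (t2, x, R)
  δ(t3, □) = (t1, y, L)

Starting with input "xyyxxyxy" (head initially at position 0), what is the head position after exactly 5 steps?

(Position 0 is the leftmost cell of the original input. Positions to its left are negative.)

Execution trace (head position shown):
Step 0: [t0]xyyxxyxy  (head at position 0)
Step 1: move right → x[t0]yyxxyxy  (head at position 1)
Step 2: move left → [t3]xxyxxyxy  (head at position 0)
Step 3: move left → [t3]□□xyxxyxy  (head at position -1)
Step 4: move left → [t1]□y□xyxxyxy  (head at position -2)
Step 5: move right → □[tR]y□xyxxyxy  (head at position -1)

After 5 steps, the head is at position -1.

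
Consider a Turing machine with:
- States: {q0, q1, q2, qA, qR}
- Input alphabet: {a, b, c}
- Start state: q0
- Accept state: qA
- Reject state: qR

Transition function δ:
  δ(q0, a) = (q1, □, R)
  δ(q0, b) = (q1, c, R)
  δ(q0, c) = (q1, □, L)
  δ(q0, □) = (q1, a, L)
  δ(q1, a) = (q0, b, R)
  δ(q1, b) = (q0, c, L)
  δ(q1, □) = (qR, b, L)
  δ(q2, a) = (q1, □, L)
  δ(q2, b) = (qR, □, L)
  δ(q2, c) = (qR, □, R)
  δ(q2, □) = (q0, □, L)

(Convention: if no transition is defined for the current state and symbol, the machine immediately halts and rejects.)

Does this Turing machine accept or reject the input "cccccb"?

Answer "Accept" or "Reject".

Execution trace:
Initial: [q0]cccccb
Step 1: δ(q0, c) = (q1, □, L) → [q1]□□ccccb
Step 2: δ(q1, □) = (qR, b, L) → [qR]□b□ccccb

The machine reaches the reject state qR and halts.

Answer: Reject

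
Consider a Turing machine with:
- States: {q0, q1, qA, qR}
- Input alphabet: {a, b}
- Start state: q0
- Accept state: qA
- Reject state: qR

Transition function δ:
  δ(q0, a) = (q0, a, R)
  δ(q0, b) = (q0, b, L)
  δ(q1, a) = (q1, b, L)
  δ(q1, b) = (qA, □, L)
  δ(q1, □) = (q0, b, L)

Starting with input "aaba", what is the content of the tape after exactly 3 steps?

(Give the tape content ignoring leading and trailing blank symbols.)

Execution trace:
Initial: [q0]aaba
Step 1: δ(q0, a) = (q0, a, R) → a[q0]aba
Step 2: δ(q0, a) = (q0, a, R) → aa[q0]ba
Step 3: δ(q0, b) = (q0, b, L) → a[q0]aba

After 3 steps, the tape (ignoring leading/trailing blanks) is: aaba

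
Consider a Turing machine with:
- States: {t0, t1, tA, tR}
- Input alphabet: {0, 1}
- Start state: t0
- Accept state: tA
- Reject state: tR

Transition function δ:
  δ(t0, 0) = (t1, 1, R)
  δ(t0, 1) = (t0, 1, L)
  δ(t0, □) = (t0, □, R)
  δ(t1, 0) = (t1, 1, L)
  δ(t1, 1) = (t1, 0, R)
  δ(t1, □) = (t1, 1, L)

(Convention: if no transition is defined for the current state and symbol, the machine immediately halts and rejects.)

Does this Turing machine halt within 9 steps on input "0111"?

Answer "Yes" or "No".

Execution trace:
Initial: [t0]0111
Step 1: δ(t0, 0) = (t1, 1, R) → 1[t1]111
Step 2: δ(t1, 1) = (t1, 0, R) → 10[t1]11
Step 3: δ(t1, 1) = (t1, 0, R) → 100[t1]1
Step 4: δ(t1, 1) = (t1, 0, R) → 1000[t1]□
Step 5: δ(t1, □) = (t1, 1, L) → 100[t1]01
Step 6: δ(t1, 0) = (t1, 1, L) → 10[t1]011
Step 7: δ(t1, 0) = (t1, 1, L) → 1[t1]0111
Step 8: δ(t1, 0) = (t1, 1, L) → [t1]11111
Step 9: δ(t1, 1) = (t1, 0, R) → 0[t1]1111

The machine has not reached a halting state after 9 steps.
The machine did not halt within the 9-step bound.

Answer: No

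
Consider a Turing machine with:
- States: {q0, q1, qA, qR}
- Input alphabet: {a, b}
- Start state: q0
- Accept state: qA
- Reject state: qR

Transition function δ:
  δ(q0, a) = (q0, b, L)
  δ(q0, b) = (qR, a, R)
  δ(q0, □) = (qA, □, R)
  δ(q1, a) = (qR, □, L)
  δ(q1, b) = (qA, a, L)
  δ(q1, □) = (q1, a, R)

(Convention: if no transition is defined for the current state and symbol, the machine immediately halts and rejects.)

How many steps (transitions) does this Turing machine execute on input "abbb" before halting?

Execution trace:
Initial: [q0]abbb
Step 1: δ(q0, a) = (q0, b, L) → [q0]□bbbb
Step 2: δ(q0, □) = (qA, □, R) → □[qA]bbbb

The machine reaches the accept state qA and halts.

The machine executed 2 steps before halting.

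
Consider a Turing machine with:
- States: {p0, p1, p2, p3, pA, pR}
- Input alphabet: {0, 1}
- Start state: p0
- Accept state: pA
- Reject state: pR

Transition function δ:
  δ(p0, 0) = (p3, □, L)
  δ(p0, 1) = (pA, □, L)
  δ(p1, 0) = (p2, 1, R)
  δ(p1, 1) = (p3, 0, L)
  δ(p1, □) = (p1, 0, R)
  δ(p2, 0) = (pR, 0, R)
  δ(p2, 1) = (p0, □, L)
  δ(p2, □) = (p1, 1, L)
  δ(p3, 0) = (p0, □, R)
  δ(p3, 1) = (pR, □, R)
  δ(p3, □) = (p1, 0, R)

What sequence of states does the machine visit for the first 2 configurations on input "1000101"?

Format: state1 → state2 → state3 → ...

Execution trace:
Initial: [p0]1000101
Step 1: δ(p0, 1) = (pA, □, L) → [pA]□□000101

The machine reaches the accept state pA and halts.

State sequence: p0 → pA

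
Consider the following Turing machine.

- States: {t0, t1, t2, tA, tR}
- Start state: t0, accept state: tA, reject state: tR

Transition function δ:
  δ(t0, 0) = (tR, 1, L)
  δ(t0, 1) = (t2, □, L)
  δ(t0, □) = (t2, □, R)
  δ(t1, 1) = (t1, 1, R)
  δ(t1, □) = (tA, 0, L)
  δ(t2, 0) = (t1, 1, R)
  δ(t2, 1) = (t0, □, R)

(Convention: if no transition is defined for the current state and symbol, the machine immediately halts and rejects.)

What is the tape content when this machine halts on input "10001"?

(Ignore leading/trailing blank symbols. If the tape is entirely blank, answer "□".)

Execution trace:
Initial: [t0]10001
Step 1: δ(t0, 1) = (t2, □, L) → [t2]□□0001

No transition is defined for δ(t2, □). By convention the machine halts and rejects.

Final tape (ignoring leading/trailing blanks): 0001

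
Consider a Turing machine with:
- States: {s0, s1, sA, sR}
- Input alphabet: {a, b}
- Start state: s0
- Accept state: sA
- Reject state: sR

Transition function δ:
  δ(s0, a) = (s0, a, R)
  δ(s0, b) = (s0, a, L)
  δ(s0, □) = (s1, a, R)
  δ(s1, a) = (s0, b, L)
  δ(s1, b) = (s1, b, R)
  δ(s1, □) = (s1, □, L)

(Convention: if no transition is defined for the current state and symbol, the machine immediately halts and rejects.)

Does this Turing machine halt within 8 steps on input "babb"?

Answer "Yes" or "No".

Execution trace:
Initial: [s0]babb
Step 1: δ(s0, b) = (s0, a, L) → [s0]□aabb
Step 2: δ(s0, □) = (s1, a, R) → a[s1]aabb
Step 3: δ(s1, a) = (s0, b, L) → [s0]ababb
Step 4: δ(s0, a) = (s0, a, R) → a[s0]babb
Step 5: δ(s0, b) = (s0, a, L) → [s0]aaabb
Step 6: δ(s0, a) = (s0, a, R) → a[s0]aabb
Step 7: δ(s0, a) = (s0, a, R) → aa[s0]abb
Step 8: δ(s0, a) = (s0, a, R) → aaa[s0]bb

The machine has not reached a halting state after 8 steps.
The machine did not halt within the 8-step bound.

Answer: No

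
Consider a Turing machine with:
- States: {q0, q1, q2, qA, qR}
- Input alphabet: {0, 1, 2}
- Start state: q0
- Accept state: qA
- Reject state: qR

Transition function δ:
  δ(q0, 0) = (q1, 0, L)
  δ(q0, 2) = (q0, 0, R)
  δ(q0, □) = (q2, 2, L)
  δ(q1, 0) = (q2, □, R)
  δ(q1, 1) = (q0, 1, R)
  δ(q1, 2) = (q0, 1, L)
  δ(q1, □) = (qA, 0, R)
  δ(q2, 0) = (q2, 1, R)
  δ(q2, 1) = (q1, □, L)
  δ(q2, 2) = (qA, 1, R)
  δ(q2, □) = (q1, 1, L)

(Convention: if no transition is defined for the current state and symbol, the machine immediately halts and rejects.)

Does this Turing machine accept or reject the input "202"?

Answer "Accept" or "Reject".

Execution trace:
Initial: [q0]202
Step 1: δ(q0, 2) = (q0, 0, R) → 0[q0]02
Step 2: δ(q0, 0) = (q1, 0, L) → [q1]002
Step 3: δ(q1, 0) = (q2, □, R) → □[q2]02
Step 4: δ(q2, 0) = (q2, 1, R) → □1[q2]2
Step 5: δ(q2, 2) = (qA, 1, R) → □11[qA]□

The machine reaches the accept state qA and halts.

Answer: Accept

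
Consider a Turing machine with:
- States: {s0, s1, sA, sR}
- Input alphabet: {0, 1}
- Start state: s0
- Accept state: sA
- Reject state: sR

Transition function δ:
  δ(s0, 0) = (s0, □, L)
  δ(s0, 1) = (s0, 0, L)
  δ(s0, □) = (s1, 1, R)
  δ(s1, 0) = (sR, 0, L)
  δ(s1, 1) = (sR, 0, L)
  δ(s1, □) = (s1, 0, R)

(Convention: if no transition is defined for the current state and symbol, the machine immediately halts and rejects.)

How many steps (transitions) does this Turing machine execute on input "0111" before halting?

Execution trace:
Initial: [s0]0111
Step 1: δ(s0, 0) = (s0, □, L) → [s0]□□111
Step 2: δ(s0, □) = (s1, 1, R) → 1[s1]□111
Step 3: δ(s1, □) = (s1, 0, R) → 10[s1]111
Step 4: δ(s1, 1) = (sR, 0, L) → 1[sR]0011

The machine reaches the reject state sR and halts.

The machine executed 4 steps before halting.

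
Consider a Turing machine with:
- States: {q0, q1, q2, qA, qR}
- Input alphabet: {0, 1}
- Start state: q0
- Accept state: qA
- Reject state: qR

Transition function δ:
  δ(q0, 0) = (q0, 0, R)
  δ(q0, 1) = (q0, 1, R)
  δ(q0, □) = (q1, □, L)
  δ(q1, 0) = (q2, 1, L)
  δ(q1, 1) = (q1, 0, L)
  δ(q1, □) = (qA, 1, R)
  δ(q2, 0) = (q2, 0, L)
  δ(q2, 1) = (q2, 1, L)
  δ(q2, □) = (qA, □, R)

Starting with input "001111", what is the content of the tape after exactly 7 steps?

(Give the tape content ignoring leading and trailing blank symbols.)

Execution trace:
Initial: [q0]001111
Step 1: δ(q0, 0) = (q0, 0, R) → 0[q0]01111
Step 2: δ(q0, 0) = (q0, 0, R) → 00[q0]1111
Step 3: δ(q0, 1) = (q0, 1, R) → 001[q0]111
Step 4: δ(q0, 1) = (q0, 1, R) → 0011[q0]11
Step 5: δ(q0, 1) = (q0, 1, R) → 00111[q0]1
Step 6: δ(q0, 1) = (q0, 1, R) → 001111[q0]□
Step 7: δ(q0, □) = (q1, □, L) → 00111[q1]1□

After 7 steps, the tape (ignoring leading/trailing blanks) is: 001111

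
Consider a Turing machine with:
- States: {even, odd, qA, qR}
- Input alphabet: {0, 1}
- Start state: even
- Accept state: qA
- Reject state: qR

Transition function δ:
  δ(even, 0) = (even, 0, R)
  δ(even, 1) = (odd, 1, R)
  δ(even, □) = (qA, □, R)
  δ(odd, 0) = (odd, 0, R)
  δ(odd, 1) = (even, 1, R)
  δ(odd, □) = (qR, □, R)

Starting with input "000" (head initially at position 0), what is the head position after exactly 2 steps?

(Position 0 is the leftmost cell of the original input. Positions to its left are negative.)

Execution trace (head position shown):
Step 0: [even]000  (head at position 0)
Step 1: move right → 0[even]00  (head at position 1)
Step 2: move right → 00[even]0  (head at position 2)

After 2 steps, the head is at position 2.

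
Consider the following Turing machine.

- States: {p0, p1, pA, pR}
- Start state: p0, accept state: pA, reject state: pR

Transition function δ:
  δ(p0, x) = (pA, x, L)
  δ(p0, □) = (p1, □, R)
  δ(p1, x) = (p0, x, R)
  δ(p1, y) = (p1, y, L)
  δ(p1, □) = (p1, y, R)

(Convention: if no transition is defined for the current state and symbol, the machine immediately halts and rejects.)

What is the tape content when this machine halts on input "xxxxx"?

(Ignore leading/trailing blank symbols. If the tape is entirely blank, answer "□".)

Execution trace:
Initial: [p0]xxxxx
Step 1: δ(p0, x) = (pA, x, L) → [pA]□xxxxx

The machine reaches the accept state pA and halts.

Final tape (ignoring leading/trailing blanks): xxxxx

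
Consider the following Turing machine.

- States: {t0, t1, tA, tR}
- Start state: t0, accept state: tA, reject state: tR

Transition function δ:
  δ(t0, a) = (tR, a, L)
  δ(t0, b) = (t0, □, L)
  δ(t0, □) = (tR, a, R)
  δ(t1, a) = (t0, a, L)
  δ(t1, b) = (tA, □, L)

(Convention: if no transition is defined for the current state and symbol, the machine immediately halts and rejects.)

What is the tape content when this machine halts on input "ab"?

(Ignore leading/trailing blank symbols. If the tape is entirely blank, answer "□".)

Execution trace:
Initial: [t0]ab
Step 1: δ(t0, a) = (tR, a, L) → [tR]□ab

The machine reaches the reject state tR and halts.

Final tape (ignoring leading/trailing blanks): ab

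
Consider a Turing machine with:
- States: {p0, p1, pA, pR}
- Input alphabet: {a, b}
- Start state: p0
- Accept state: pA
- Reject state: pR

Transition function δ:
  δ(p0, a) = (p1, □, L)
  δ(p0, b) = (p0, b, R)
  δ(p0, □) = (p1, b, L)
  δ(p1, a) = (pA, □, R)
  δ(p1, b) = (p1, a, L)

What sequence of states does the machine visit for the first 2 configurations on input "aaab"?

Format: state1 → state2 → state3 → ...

Execution trace:
Initial: [p0]aaab
Step 1: δ(p0, a) = (p1, □, L) → [p1]□□aab

No transition is defined for δ(p1, □). By convention the machine halts and rejects.

State sequence: p0 → p1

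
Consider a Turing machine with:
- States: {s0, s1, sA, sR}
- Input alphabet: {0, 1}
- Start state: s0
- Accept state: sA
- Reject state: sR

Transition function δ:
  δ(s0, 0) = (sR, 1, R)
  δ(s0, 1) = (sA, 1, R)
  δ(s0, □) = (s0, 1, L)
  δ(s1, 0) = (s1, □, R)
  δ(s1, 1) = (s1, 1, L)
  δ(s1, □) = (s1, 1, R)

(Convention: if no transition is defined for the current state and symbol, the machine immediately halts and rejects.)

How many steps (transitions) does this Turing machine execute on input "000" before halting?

Execution trace:
Initial: [s0]000
Step 1: δ(s0, 0) = (sR, 1, R) → 1[sR]00

The machine reaches the reject state sR and halts.

The machine executed 1 step before halting.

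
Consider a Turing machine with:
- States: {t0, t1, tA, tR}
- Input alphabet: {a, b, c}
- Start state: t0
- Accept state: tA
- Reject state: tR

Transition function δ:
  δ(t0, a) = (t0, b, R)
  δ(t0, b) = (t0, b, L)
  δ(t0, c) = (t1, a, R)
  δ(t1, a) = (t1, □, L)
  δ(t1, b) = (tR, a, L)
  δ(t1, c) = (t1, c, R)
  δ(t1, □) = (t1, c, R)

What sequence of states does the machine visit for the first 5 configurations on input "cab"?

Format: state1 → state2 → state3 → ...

Execution trace:
Initial: [t0]cab
Step 1: δ(t0, c) = (t1, a, R) → a[t1]ab
Step 2: δ(t1, a) = (t1, □, L) → [t1]a□b
Step 3: δ(t1, a) = (t1, □, L) → [t1]□□□b
Step 4: δ(t1, □) = (t1, c, R) → c[t1]□□b

State sequence: t0 → t1 → t1 → t1 → t1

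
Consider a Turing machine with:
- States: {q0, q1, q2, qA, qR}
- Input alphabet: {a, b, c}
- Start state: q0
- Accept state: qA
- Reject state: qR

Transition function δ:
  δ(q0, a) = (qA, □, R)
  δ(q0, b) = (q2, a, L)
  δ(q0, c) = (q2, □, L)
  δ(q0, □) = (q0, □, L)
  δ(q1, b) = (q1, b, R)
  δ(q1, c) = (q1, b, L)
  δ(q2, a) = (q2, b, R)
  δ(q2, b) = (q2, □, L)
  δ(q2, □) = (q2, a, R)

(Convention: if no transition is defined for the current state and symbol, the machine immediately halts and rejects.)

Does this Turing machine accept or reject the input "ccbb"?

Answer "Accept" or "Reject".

Execution trace:
Initial: [q0]ccbb
Step 1: δ(q0, c) = (q2, □, L) → [q2]□□cbb
Step 2: δ(q2, □) = (q2, a, R) → a[q2]□cbb
Step 3: δ(q2, □) = (q2, a, R) → aa[q2]cbb

No transition is defined for δ(q2, c). By convention the machine halts and rejects.

Answer: Reject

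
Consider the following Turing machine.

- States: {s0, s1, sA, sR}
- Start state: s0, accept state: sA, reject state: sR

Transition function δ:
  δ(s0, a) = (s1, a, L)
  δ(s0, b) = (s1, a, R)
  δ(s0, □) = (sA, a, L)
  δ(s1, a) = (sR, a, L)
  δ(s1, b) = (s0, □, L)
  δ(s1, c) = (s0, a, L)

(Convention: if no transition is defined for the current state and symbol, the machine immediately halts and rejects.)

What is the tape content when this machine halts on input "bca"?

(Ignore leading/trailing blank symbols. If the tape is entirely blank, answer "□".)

Execution trace:
Initial: [s0]bca
Step 1: δ(s0, b) = (s1, a, R) → a[s1]ca
Step 2: δ(s1, c) = (s0, a, L) → [s0]aaa
Step 3: δ(s0, a) = (s1, a, L) → [s1]□aaa

No transition is defined for δ(s1, □). By convention the machine halts and rejects.

Final tape (ignoring leading/trailing blanks): aaa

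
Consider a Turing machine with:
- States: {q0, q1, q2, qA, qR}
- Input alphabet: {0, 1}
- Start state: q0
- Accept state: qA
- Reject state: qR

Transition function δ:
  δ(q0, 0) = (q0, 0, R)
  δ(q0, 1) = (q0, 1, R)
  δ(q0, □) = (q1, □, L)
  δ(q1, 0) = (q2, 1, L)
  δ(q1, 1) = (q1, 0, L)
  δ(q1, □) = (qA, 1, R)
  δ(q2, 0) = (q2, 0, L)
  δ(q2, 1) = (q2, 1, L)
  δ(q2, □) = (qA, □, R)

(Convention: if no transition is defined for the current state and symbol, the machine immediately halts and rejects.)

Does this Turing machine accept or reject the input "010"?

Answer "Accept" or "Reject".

Execution trace:
Initial: [q0]010
Step 1: δ(q0, 0) = (q0, 0, R) → 0[q0]10
Step 2: δ(q0, 1) = (q0, 1, R) → 01[q0]0
Step 3: δ(q0, 0) = (q0, 0, R) → 010[q0]□
Step 4: δ(q0, □) = (q1, □, L) → 01[q1]0□
Step 5: δ(q1, 0) = (q2, 1, L) → 0[q2]11□
Step 6: δ(q2, 1) = (q2, 1, L) → [q2]011□
Step 7: δ(q2, 0) = (q2, 0, L) → [q2]□011□
Step 8: δ(q2, □) = (qA, □, R) → □[qA]011□

The machine reaches the accept state qA and halts.

Answer: Accept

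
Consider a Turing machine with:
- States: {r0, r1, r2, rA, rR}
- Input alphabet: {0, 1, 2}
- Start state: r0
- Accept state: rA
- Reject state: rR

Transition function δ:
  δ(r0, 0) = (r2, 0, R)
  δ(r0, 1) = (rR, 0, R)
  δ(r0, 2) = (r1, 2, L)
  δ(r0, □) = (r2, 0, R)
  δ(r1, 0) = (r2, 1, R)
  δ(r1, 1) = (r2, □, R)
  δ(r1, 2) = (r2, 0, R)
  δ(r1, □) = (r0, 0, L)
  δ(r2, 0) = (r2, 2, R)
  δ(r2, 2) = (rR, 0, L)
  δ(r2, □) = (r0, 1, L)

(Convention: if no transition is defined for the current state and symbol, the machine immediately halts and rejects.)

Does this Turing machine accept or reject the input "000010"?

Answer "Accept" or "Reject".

Execution trace:
Initial: [r0]000010
Step 1: δ(r0, 0) = (r2, 0, R) → 0[r2]00010
Step 2: δ(r2, 0) = (r2, 2, R) → 02[r2]0010
Step 3: δ(r2, 0) = (r2, 2, R) → 022[r2]010
Step 4: δ(r2, 0) = (r2, 2, R) → 0222[r2]10

No transition is defined for δ(r2, 1). By convention the machine halts and rejects.

Answer: Reject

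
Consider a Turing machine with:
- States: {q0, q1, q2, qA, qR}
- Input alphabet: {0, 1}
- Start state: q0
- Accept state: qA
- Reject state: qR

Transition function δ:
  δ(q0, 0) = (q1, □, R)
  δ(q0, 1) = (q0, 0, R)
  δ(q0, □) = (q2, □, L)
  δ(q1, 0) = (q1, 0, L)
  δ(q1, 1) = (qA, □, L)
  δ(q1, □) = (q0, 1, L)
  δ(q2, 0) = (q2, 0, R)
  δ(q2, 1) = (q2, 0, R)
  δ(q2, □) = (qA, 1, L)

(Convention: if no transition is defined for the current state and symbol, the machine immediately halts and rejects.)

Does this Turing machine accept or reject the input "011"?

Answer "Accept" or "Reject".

Execution trace:
Initial: [q0]011
Step 1: δ(q0, 0) = (q1, □, R) → □[q1]11
Step 2: δ(q1, 1) = (qA, □, L) → [qA]□□1

The machine reaches the accept state qA and halts.

Answer: Accept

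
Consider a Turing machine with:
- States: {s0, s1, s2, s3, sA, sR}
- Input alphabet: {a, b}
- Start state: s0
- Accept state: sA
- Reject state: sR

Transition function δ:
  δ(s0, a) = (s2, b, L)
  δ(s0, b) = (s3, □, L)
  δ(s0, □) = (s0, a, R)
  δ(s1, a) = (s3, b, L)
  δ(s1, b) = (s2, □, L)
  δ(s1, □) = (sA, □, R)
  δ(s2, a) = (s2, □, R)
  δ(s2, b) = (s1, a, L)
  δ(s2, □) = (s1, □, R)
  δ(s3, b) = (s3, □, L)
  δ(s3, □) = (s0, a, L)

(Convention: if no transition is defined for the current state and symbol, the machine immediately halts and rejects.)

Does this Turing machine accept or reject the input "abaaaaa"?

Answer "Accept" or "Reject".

Execution trace:
Initial: [s0]abaaaaa
Step 1: δ(s0, a) = (s2, b, L) → [s2]□bbaaaaa
Step 2: δ(s2, □) = (s1, □, R) → □[s1]bbaaaaa
Step 3: δ(s1, b) = (s2, □, L) → [s2]□□baaaaa
Step 4: δ(s2, □) = (s1, □, R) → □[s1]□baaaaa
Step 5: δ(s1, □) = (sA, □, R) → □□[sA]baaaaa

The machine reaches the accept state sA and halts.

Answer: Accept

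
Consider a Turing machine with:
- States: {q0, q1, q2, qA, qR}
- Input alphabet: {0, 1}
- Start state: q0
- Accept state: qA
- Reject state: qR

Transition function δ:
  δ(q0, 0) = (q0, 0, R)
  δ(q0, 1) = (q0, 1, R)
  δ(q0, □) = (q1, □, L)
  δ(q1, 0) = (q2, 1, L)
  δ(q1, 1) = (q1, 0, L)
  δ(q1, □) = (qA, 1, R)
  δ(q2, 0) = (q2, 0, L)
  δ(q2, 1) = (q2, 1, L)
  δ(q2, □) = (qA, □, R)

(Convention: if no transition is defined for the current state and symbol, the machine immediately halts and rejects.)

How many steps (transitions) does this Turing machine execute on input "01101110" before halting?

Execution trace:
Initial: [q0]01101110
Step 1: δ(q0, 0) = (q0, 0, R) → 0[q0]1101110
Step 2: δ(q0, 1) = (q0, 1, R) → 01[q0]101110
Step 3: δ(q0, 1) = (q0, 1, R) → 011[q0]01110
Step 4: δ(q0, 0) = (q0, 0, R) → 0110[q0]1110
Step 5: δ(q0, 1) = (q0, 1, R) → 01101[q0]110
Step 6: δ(q0, 1) = (q0, 1, R) → 011011[q0]10
Step 7: δ(q0, 1) = (q0, 1, R) → 0110111[q0]0
Step 8: δ(q0, 0) = (q0, 0, R) → 01101110[q0]□
Step 9: δ(q0, □) = (q1, □, L) → 0110111[q1]0□
Step 10: δ(q1, 0) = (q2, 1, L) → 011011[q2]11□
Step 11: δ(q2, 1) = (q2, 1, L) → 01101[q2]111□
Step 12: δ(q2, 1) = (q2, 1, L) → 0110[q2]1111□
Step 13: δ(q2, 1) = (q2, 1, L) → 011[q2]01111□
Step 14: δ(q2, 0) = (q2, 0, L) → 01[q2]101111□
Step 15: δ(q2, 1) = (q2, 1, L) → 0[q2]1101111□
Step 16: δ(q2, 1) = (q2, 1, L) → [q2]01101111□
Step 17: δ(q2, 0) = (q2, 0, L) → [q2]□01101111□
Step 18: δ(q2, □) = (qA, □, R) → □[qA]01101111□

The machine reaches the accept state qA and halts.

The machine executed 18 steps before halting.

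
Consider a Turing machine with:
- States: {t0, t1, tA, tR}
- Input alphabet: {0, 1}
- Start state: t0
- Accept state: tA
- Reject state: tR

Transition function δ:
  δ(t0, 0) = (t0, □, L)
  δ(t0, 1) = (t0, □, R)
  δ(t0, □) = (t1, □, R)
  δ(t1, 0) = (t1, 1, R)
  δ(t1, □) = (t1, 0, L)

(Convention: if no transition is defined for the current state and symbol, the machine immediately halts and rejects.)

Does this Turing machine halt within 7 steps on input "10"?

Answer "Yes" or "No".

Execution trace:
Initial: [t0]10
Step 1: δ(t0, 1) = (t0, □, R) → □[t0]0
Step 2: δ(t0, 0) = (t0, □, L) → [t0]□□
Step 3: δ(t0, □) = (t1, □, R) → □[t1]□
Step 4: δ(t1, □) = (t1, 0, L) → [t1]□0
Step 5: δ(t1, □) = (t1, 0, L) → [t1]□00
Step 6: δ(t1, □) = (t1, 0, L) → [t1]□000
Step 7: δ(t1, □) = (t1, 0, L) → [t1]□0000

The machine has not reached a halting state after 7 steps.
The machine did not halt within the 7-step bound.

Answer: No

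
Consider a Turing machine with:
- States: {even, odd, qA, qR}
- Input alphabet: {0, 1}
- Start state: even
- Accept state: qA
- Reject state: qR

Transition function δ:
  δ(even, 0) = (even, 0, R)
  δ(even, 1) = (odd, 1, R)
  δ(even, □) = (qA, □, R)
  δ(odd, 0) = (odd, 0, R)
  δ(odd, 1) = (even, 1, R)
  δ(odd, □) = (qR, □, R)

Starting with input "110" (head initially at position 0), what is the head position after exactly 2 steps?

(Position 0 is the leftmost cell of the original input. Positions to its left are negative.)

Execution trace (head position shown):
Step 0: [even]110  (head at position 0)
Step 1: move right → 1[odd]10  (head at position 1)
Step 2: move right → 11[even]0  (head at position 2)

After 2 steps, the head is at position 2.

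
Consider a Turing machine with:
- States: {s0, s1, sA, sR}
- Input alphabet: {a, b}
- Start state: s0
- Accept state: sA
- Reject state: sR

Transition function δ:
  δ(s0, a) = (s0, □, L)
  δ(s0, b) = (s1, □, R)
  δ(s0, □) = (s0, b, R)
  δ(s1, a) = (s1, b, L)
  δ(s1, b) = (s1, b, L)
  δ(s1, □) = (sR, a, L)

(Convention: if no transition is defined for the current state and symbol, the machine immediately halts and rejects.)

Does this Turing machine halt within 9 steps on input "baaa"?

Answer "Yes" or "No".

Execution trace:
Initial: [s0]baaa
Step 1: δ(s0, b) = (s1, □, R) → □[s1]aaa
Step 2: δ(s1, a) = (s1, b, L) → [s1]□baa
Step 3: δ(s1, □) = (sR, a, L) → [sR]□abaa

The machine reaches the reject state sR and halts.
The machine halted after 3 steps (within the 9-step bound).

Answer: Yes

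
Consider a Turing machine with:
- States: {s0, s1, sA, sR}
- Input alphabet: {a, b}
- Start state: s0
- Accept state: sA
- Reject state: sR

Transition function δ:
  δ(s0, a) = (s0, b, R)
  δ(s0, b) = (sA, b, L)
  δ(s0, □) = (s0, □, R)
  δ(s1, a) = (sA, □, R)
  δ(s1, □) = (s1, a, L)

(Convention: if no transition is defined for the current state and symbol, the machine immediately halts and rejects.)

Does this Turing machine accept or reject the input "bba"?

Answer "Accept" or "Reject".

Execution trace:
Initial: [s0]bba
Step 1: δ(s0, b) = (sA, b, L) → [sA]□bba

The machine reaches the accept state sA and halts.

Answer: Accept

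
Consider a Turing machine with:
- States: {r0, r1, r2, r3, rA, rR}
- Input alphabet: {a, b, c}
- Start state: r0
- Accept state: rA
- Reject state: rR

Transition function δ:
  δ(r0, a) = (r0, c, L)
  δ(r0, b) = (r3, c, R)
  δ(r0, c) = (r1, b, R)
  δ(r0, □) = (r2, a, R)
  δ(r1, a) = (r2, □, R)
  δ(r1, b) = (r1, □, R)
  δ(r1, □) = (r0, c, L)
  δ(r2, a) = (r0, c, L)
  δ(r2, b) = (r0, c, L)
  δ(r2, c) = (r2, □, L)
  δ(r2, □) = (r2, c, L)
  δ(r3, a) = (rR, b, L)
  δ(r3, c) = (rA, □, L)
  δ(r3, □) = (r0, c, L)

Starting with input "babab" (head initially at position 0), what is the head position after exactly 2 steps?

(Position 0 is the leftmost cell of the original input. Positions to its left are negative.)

Execution trace (head position shown):
Step 0: [r0]babab  (head at position 0)
Step 1: move right → c[r3]abab  (head at position 1)
Step 2: move left → [rR]cbbab  (head at position 0)

After 2 steps, the head is at position 0.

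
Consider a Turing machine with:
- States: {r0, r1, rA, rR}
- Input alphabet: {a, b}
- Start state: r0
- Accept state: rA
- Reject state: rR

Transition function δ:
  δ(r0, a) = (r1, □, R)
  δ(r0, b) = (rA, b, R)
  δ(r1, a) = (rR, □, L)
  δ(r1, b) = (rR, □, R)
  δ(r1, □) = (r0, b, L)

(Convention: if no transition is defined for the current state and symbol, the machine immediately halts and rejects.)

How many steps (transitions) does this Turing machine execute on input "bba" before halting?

Execution trace:
Initial: [r0]bba
Step 1: δ(r0, b) = (rA, b, R) → b[rA]ba

The machine reaches the accept state rA and halts.

The machine executed 1 step before halting.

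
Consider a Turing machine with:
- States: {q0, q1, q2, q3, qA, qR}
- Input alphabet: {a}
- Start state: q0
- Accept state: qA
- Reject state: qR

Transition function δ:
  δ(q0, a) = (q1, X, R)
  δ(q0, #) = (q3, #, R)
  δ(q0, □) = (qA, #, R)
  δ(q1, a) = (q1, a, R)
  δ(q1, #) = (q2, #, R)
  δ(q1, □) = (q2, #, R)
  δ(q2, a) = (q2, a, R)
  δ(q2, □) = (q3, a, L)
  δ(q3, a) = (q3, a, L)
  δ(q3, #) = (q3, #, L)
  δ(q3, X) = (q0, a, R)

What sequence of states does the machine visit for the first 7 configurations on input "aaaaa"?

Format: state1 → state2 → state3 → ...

Execution trace:
Initial: [q0]aaaaa
Step 1: δ(q0, a) = (q1, X, R) → X[q1]aaaa
Step 2: δ(q1, a) = (q1, a, R) → Xa[q1]aaa
Step 3: δ(q1, a) = (q1, a, R) → Xaa[q1]aa
Step 4: δ(q1, a) = (q1, a, R) → Xaaa[q1]a
Step 5: δ(q1, a) = (q1, a, R) → Xaaaa[q1]□
Step 6: δ(q1, □) = (q2, #, R) → Xaaaa#[q2]□

State sequence: q0 → q1 → q1 → q1 → q1 → q1 → q2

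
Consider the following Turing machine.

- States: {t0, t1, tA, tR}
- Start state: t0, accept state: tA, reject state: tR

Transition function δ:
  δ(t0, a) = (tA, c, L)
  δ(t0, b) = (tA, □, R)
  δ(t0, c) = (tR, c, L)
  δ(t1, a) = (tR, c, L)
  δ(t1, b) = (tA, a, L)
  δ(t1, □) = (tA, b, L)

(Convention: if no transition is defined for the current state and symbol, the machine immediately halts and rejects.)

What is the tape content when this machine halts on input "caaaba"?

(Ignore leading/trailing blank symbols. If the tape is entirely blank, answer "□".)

Execution trace:
Initial: [t0]caaaba
Step 1: δ(t0, c) = (tR, c, L) → [tR]□caaaba

The machine reaches the reject state tR and halts.

Final tape (ignoring leading/trailing blanks): caaaba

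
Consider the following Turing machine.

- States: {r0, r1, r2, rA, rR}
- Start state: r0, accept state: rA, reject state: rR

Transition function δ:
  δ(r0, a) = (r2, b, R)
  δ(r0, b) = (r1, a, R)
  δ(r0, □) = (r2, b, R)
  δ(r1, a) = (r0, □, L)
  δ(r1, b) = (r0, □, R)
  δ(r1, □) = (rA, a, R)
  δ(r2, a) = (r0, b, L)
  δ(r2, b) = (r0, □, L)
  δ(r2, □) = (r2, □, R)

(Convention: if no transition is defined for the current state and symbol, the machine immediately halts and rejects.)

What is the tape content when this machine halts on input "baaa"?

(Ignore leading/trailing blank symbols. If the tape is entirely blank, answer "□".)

Execution trace:
Initial: [r0]baaa
Step 1: δ(r0, b) = (r1, a, R) → a[r1]aaa
Step 2: δ(r1, a) = (r0, □, L) → [r0]a□aa
Step 3: δ(r0, a) = (r2, b, R) → b[r2]□aa
Step 4: δ(r2, □) = (r2, □, R) → b□[r2]aa
Step 5: δ(r2, a) = (r0, b, L) → b[r0]□ba
Step 6: δ(r0, □) = (r2, b, R) → bb[r2]ba
Step 7: δ(r2, b) = (r0, □, L) → b[r0]b□a
Step 8: δ(r0, b) = (r1, a, R) → ba[r1]□a
Step 9: δ(r1, □) = (rA, a, R) → baa[rA]a

The machine reaches the accept state rA and halts.

Final tape (ignoring leading/trailing blanks): baaa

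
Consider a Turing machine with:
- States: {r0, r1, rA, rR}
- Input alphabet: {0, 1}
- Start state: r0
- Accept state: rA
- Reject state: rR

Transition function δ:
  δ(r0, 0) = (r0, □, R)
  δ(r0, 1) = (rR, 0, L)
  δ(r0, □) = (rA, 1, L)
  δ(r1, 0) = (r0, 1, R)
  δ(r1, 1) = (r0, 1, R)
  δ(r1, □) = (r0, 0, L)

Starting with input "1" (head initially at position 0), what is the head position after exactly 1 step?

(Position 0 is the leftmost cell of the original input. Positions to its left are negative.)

Execution trace (head position shown):
Step 0: [r0]1  (head at position 0)
Step 1: move left → [rR]□0  (head at position -1)

After 1 step, the head is at position -1.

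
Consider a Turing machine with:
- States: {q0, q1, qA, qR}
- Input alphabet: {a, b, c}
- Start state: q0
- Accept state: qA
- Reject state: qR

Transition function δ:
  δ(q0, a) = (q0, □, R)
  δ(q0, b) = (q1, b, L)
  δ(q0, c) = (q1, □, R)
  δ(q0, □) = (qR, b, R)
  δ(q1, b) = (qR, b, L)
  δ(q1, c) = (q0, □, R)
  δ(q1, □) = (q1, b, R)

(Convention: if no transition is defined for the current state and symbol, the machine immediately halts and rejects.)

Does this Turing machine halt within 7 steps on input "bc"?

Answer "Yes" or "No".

Execution trace:
Initial: [q0]bc
Step 1: δ(q0, b) = (q1, b, L) → [q1]□bc
Step 2: δ(q1, □) = (q1, b, R) → b[q1]bc
Step 3: δ(q1, b) = (qR, b, L) → [qR]bbc

The machine reaches the reject state qR and halts.
The machine halted after 3 steps (within the 7-step bound).

Answer: Yes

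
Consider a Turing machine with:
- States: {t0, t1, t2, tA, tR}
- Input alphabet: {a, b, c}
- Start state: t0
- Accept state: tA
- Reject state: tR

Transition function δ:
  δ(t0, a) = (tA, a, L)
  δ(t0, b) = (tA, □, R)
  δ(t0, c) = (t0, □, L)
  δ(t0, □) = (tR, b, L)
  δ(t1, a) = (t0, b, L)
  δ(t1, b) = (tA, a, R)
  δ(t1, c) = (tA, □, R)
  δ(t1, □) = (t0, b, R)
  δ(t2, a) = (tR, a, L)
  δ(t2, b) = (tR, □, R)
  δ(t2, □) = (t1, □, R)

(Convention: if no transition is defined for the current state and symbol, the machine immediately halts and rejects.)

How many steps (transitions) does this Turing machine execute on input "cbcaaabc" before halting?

Execution trace:
Initial: [t0]cbcaaabc
Step 1: δ(t0, c) = (t0, □, L) → [t0]□□bcaaabc
Step 2: δ(t0, □) = (tR, b, L) → [tR]□b□bcaaabc

The machine reaches the reject state tR and halts.

The machine executed 2 steps before halting.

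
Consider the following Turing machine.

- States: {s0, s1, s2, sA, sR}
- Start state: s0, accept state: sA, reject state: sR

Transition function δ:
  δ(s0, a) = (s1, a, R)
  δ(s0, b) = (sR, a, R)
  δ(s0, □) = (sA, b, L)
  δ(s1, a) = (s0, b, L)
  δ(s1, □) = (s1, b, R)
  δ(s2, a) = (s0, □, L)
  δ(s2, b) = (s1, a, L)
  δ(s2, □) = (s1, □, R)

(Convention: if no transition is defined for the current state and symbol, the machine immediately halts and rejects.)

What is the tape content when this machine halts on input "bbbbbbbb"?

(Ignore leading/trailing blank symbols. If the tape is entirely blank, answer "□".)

Execution trace:
Initial: [s0]bbbbbbbb
Step 1: δ(s0, b) = (sR, a, R) → a[sR]bbbbbbb

The machine reaches the reject state sR and halts.

Final tape (ignoring leading/trailing blanks): abbbbbbb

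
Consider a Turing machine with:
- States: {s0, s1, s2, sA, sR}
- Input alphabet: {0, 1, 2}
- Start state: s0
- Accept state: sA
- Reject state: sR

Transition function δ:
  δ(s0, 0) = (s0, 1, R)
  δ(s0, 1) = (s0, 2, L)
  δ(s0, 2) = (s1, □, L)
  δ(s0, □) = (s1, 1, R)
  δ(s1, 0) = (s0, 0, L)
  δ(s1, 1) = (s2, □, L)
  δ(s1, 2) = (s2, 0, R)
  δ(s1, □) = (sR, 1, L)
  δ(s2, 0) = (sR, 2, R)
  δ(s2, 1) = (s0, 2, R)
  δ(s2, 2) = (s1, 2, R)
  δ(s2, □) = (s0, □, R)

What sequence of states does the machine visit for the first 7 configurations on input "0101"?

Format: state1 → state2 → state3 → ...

Execution trace:
Initial: [s0]0101
Step 1: δ(s0, 0) = (s0, 1, R) → 1[s0]101
Step 2: δ(s0, 1) = (s0, 2, L) → [s0]1201
Step 3: δ(s0, 1) = (s0, 2, L) → [s0]□2201
Step 4: δ(s0, □) = (s1, 1, R) → 1[s1]2201
Step 5: δ(s1, 2) = (s2, 0, R) → 10[s2]201
Step 6: δ(s2, 2) = (s1, 2, R) → 102[s1]01

State sequence: s0 → s0 → s0 → s0 → s1 → s2 → s1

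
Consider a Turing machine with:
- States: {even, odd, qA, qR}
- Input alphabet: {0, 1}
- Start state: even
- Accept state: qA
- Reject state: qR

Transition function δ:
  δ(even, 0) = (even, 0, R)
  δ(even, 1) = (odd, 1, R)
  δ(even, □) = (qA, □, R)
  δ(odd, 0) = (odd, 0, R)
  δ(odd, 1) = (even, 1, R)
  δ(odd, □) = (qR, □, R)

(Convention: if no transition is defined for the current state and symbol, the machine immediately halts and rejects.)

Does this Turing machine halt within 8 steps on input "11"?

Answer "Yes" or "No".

Execution trace:
Initial: [even]11
Step 1: δ(even, 1) = (odd, 1, R) → 1[odd]1
Step 2: δ(odd, 1) = (even, 1, R) → 11[even]□
Step 3: δ(even, □) = (qA, □, R) → 11□[qA]□

The machine reaches the accept state qA and halts.
The machine halted after 3 steps (within the 8-step bound).

Answer: Yes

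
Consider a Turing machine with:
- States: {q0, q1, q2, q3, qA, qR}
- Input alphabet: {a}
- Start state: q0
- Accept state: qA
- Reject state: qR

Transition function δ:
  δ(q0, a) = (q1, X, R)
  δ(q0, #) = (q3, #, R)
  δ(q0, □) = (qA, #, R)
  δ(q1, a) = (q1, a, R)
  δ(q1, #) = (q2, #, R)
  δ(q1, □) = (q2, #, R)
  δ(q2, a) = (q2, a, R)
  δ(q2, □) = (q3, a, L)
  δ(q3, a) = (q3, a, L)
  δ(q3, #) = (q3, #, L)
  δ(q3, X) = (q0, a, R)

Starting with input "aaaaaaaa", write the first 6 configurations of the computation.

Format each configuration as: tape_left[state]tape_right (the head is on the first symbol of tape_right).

Transitions applied:
Step 1: δ(q0, a) = (q1, X, R)
Step 2: δ(q1, a) = (q1, a, R)
Step 3: δ(q1, a) = (q1, a, R)
Step 4: δ(q1, a) = (q1, a, R)
Step 5: δ(q1, a) = (q1, a, R)

The first 6 configurations are:
[q0]aaaaaaaa ⊢ X[q1]aaaaaaa ⊢ Xa[q1]aaaaaa ⊢ Xaa[q1]aaaaa ⊢ Xaaa[q1]aaaa ⊢ Xaaaa[q1]aaa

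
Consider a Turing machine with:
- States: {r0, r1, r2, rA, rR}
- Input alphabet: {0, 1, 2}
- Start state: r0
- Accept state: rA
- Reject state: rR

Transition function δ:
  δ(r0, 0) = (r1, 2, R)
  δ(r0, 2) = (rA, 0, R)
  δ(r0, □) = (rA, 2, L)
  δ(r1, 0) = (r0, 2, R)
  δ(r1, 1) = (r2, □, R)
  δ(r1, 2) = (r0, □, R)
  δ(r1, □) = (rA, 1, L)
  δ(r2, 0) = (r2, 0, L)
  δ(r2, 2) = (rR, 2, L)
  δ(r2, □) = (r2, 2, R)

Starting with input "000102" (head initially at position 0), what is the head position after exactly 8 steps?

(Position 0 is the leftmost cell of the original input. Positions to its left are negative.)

Execution trace (head position shown):
Step 0: [r0]000102  (head at position 0)
Step 1: move right → 2[r1]00102  (head at position 1)
Step 2: move right → 22[r0]0102  (head at position 2)
Step 3: move right → 222[r1]102  (head at position 3)
Step 4: move right → 222□[r2]02  (head at position 4)
Step 5: move left → 222[r2]□02  (head at position 3)
Step 6: move right → 2222[r2]02  (head at position 4)
Step 7: move left → 222[r2]202  (head at position 3)
Step 8: move left → 22[rR]2202  (head at position 2)

After 8 steps, the head is at position 2.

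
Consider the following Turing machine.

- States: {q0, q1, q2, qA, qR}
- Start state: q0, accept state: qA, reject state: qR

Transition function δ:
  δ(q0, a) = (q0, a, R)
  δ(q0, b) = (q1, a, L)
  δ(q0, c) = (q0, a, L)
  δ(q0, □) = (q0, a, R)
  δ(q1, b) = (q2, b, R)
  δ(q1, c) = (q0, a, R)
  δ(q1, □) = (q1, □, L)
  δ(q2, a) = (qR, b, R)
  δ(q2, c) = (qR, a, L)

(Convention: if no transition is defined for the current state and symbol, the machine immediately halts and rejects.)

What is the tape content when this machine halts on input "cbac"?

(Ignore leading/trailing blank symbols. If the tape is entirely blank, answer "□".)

Execution trace:
Initial: [q0]cbac
Step 1: δ(q0, c) = (q0, a, L) → [q0]□abac
Step 2: δ(q0, □) = (q0, a, R) → a[q0]abac
Step 3: δ(q0, a) = (q0, a, R) → aa[q0]bac
Step 4: δ(q0, b) = (q1, a, L) → a[q1]aaac

No transition is defined for δ(q1, a). By convention the machine halts and rejects.

Final tape (ignoring leading/trailing blanks): aaaac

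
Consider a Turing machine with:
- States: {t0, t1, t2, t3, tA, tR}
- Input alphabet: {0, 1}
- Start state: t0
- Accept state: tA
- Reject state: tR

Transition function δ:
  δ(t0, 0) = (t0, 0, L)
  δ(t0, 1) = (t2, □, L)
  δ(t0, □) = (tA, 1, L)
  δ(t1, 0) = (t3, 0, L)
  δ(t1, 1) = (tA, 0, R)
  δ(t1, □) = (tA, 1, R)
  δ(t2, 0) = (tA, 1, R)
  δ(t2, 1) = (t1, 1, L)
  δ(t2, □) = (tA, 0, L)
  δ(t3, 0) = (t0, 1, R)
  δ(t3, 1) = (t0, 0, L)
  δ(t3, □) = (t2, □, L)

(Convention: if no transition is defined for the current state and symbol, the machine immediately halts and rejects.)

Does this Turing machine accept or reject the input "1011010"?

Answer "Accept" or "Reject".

Execution trace:
Initial: [t0]1011010
Step 1: δ(t0, 1) = (t2, □, L) → [t2]□□011010
Step 2: δ(t2, □) = (tA, 0, L) → [tA]□0□011010

The machine reaches the accept state tA and halts.

Answer: Accept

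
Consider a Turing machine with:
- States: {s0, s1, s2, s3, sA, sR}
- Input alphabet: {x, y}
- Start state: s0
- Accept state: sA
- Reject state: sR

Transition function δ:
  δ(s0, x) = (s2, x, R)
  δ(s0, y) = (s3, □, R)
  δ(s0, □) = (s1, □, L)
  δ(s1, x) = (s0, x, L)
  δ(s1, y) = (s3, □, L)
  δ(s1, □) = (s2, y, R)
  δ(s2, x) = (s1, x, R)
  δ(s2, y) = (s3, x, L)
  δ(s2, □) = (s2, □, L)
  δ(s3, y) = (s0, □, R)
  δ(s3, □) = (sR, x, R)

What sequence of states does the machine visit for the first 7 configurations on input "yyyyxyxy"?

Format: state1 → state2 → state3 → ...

Execution trace:
Initial: [s0]yyyyxyxy
Step 1: δ(s0, y) = (s3, □, R) → □[s3]yyyxyxy
Step 2: δ(s3, y) = (s0, □, R) → □□[s0]yyxyxy
Step 3: δ(s0, y) = (s3, □, R) → □□□[s3]yxyxy
Step 4: δ(s3, y) = (s0, □, R) → □□□□[s0]xyxy
Step 5: δ(s0, x) = (s2, x, R) → □□□□x[s2]yxy
Step 6: δ(s2, y) = (s3, x, L) → □□□□[s3]xxxy

No transition is defined for δ(s3, x). By convention the machine halts and rejects.

State sequence: s0 → s3 → s0 → s3 → s0 → s2 → s3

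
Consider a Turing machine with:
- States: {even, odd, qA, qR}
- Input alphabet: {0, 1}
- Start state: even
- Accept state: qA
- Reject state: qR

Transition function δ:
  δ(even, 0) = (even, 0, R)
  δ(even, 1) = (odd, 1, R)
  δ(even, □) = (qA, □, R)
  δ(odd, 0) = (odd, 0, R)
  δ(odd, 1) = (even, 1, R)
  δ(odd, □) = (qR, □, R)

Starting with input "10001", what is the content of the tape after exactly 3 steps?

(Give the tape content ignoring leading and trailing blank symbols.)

Execution trace:
Initial: [even]10001
Step 1: δ(even, 1) = (odd, 1, R) → 1[odd]0001
Step 2: δ(odd, 0) = (odd, 0, R) → 10[odd]001
Step 3: δ(odd, 0) = (odd, 0, R) → 100[odd]01

After 3 steps, the tape (ignoring leading/trailing blanks) is: 10001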